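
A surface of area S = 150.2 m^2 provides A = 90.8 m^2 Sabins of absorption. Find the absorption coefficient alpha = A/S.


Absorption coefficient = absorbed power / incident power
alpha = A / S = 90.8 / 150.2 = 0.60453


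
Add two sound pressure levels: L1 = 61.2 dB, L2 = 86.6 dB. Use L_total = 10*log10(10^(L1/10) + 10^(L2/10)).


10^(61.2/10) = 1.31826e+06
10^(86.6/10) = 4.57088e+08
Sum = 1.31826e+06 + 4.57088e+08 = 4.58406e+08
L_total = 10*log10(4.58406e+08) = 86.613 dB


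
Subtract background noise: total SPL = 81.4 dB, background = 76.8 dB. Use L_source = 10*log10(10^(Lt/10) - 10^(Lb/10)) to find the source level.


10^(81.4/10) = 1.38038e+08
10^(76.8/10) = 4.7863e+07
Difference = 1.38038e+08 - 4.7863e+07 = 9.0175e+07
L_source = 10*log10(9.0175e+07) = 79.551 dB


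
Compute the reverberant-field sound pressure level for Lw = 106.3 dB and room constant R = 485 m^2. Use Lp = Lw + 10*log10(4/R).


4/R = 4/485 = 0.00824742
Lp = 106.3 + 10*log10(0.00824742) = 85.463 dB


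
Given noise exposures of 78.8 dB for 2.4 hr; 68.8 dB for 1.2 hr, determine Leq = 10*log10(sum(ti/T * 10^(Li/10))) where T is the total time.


T_total = 2.4 + 1.2 = 3.6 hr
(2.4/3.6) * 10^(78.8/10) = 5.05718e+07
(1.2/3.6) * 10^(68.8/10) = 2.52859e+06
Sum = 5.05718e+07 + 2.52859e+06 = 5.31004e+07
Leq = 10*log10(5.31004e+07) = 77.251 dB


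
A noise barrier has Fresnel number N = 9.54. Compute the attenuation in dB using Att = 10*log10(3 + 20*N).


3 + 20*N = 3 + 20*9.54 = 193.8
Att = 10*log10(193.8) = 22.874 dB


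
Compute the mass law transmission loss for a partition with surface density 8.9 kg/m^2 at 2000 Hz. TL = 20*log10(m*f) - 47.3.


m * f = 8.9 * 2000 = 17800
20*log10(17800) = 85.0084 dB
TL = 85.0084 - 47.3 = 37.708 dB


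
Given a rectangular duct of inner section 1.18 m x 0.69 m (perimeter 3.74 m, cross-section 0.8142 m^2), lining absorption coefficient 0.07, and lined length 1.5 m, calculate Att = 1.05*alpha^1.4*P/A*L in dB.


alpha^1.4 = 0.07^1.4 = 0.0241622
Attenuation rate = 1.05 * alpha^1.4 * P / A
= 1.05 * 0.0241622 * 3.74 / 0.8142 = 0.116538 dB/m
Total Att = 0.116538 * 1.5 = 0.17481 dB


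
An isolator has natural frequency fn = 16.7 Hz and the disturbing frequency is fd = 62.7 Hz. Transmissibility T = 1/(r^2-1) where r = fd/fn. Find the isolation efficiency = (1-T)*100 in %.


r = 62.7 / 16.7 = 3.75449
r^2 - 1 = 3.75449^2 - 1 = 13.0962
T = 1/13.0962 = 0.076358
Efficiency = (1 - 0.076358)*100 = 92.364 %


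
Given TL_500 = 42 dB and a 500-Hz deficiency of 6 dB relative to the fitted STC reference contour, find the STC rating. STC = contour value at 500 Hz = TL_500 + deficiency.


By ASTM E413, STC = value of the fitted reference contour at 500 Hz.
Contour value at 500 Hz = TL_500 + deficiency = 42 + 6 = 48
STC = 48


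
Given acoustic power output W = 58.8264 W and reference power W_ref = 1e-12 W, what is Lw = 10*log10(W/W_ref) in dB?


W / W_ref = 58.8264 / 1e-12 = 5.88264e+13
Lw = 10 * log10(5.88264e+13) = 137.7 dB


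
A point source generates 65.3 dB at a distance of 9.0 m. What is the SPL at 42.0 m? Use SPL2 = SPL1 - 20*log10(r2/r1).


r2/r1 = 42.0/9.0 = 4.66667
Correction = 20*log10(4.66667) = 13.3801 dB
SPL2 = 65.3 - 13.3801 = 51.92 dB


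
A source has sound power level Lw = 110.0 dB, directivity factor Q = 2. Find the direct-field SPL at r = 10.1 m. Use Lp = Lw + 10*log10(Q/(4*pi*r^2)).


4*pi*r^2 = 4*pi*10.1^2 = 1281.9 m^2
Q / (4*pi*r^2) = 2 / 1281.9 = 0.00156018
Lp = 110.0 + 10*log10(0.00156018) = 81.932 dB


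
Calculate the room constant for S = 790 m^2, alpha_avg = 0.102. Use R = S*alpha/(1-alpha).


R = 790 * 0.102 / (1 - 0.102) = 89.733 m^2


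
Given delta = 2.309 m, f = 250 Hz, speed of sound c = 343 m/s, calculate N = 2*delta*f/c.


N = 2*delta*f/c = 2*delta/lambda, where lambda = c/f
lambda = 343 / 250 = 1.372 m
N = 2 * 2.309 / 1.372 = 3.3659


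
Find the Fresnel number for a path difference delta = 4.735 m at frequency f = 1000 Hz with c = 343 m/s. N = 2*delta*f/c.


N = 2*delta*f/c = 2*delta/lambda, where lambda = c/f
lambda = 343 / 1000 = 0.343 m
N = 2 * 4.735 / 0.343 = 27.609


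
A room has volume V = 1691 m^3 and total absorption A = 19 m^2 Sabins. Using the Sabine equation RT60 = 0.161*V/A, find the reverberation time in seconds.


RT60 = 0.161 * 1691 / 19 = 14.329 s


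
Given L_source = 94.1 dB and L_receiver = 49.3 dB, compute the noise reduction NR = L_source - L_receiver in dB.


NR = L_source - L_receiver (difference between source and receiving room levels)
NR = 94.1 - 49.3 = 44.8 dB


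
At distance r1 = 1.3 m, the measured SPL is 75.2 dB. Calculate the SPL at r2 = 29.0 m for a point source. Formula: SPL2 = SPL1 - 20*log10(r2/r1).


r2/r1 = 29.0/1.3 = 22.3077
Correction = 20*log10(22.3077) = 26.9691 dB
SPL2 = 75.2 - 26.9691 = 48.231 dB


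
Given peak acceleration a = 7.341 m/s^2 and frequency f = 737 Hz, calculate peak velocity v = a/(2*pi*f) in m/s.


omega = 2*pi*f = 2*pi*737 = 4630.71 rad/s
v = a / omega = 7.341 / 4630.71 = 0.0015853 m/s


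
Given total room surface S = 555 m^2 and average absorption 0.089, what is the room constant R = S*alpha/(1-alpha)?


R = 555 * 0.089 / (1 - 0.089) = 54.221 m^2


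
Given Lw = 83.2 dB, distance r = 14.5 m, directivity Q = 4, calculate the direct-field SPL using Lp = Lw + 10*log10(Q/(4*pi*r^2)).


4*pi*r^2 = 4*pi*14.5^2 = 2642.08 m^2
Q / (4*pi*r^2) = 4 / 2642.08 = 0.00151396
Lp = 83.2 + 10*log10(0.00151396) = 55.001 dB


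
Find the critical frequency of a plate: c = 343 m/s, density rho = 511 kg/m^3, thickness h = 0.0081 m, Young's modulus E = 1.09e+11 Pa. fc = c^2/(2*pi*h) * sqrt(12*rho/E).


12*rho/E = 12*511/1.09e+11 = 5.62569e-08
sqrt(12*rho/E) = sqrt(5.62569e-08) = 0.000237185
c^2/(2*pi*h) = 343^2/(2*pi*0.0081) = 2.31166e+06
fc = 2.31166e+06 * 0.000237185 = 548.29 Hz


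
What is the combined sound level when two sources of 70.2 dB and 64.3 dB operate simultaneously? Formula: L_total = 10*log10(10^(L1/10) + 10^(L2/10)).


10^(70.2/10) = 1.04713e+07
10^(64.3/10) = 2.69153e+06
Sum = 1.04713e+07 + 2.69153e+06 = 1.31628e+07
L_total = 10*log10(1.31628e+07) = 71.193 dB


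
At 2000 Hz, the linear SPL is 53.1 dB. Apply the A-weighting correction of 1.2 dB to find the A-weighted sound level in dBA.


A-weighting table: 2000 Hz -> 1.2 dB correction
SPL_A = SPL + correction = 53.1 + (1.2) = 54.3 dBA


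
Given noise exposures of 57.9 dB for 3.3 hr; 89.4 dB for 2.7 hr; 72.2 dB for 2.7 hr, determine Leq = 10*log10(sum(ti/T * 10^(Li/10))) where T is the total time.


T_total = 3.3 + 2.7 + 2.7 = 8.7 hr
(3.3/8.7) * 10^(57.9/10) = 233881
(2.7/8.7) * 10^(89.4/10) = 2.70299e+08
(2.7/8.7) * 10^(72.2/10) = 5.15044e+06
Sum = 233881 + 2.70299e+08 + 5.15044e+06 = 2.75683e+08
Leq = 10*log10(2.75683e+08) = 84.404 dB


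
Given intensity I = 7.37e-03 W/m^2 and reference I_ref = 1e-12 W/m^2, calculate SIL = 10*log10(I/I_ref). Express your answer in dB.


I / I_ref = 7.37e-03 / 1e-12 = 7.37e+09
SIL = 10 * log10(7.37e+09) = 98.675 dB


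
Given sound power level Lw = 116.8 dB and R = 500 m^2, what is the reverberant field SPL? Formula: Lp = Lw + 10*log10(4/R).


4/R = 4/500 = 0.008
Lp = 116.8 + 10*log10(0.008) = 95.831 dB


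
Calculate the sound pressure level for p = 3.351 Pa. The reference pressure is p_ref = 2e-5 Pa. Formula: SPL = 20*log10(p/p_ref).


p / p_ref = 3.351 / 2e-5 = 167550
SPL = 20 * log10(167550) = 104.48 dB


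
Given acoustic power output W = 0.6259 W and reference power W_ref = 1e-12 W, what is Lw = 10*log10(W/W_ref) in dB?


W / W_ref = 0.6259 / 1e-12 = 6.259e+11
Lw = 10 * log10(6.259e+11) = 117.97 dB


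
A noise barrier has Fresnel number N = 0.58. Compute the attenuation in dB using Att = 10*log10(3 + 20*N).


3 + 20*N = 3 + 20*0.58 = 14.6
Att = 10*log10(14.6) = 11.644 dB


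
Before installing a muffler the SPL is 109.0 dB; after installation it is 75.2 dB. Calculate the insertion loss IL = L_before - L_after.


Insertion loss = SPL without muffler - SPL with muffler
IL = 109.0 - 75.2 = 33.8 dB


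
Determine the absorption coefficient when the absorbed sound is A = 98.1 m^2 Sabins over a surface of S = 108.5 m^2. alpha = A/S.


Absorption coefficient = absorbed power / incident power
alpha = A / S = 98.1 / 108.5 = 0.90415


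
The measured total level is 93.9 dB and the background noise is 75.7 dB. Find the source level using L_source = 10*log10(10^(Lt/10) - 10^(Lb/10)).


10^(93.9/10) = 2.45471e+09
10^(75.7/10) = 3.71535e+07
Difference = 2.45471e+09 - 3.71535e+07 = 2.41756e+09
L_source = 10*log10(2.41756e+09) = 93.834 dB


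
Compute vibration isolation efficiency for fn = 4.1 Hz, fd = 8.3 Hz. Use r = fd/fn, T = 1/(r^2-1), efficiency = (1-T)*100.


r = 8.3 / 4.1 = 2.02439
r^2 - 1 = 2.02439^2 - 1 = 3.09815
T = 1/3.09815 = 0.322773
Efficiency = (1 - 0.322773)*100 = 67.723 %


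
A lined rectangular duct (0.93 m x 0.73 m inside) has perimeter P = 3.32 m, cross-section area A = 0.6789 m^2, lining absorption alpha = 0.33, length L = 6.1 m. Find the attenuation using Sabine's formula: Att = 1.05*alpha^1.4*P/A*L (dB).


alpha^1.4 = 0.33^1.4 = 0.211797
Attenuation rate = 1.05 * alpha^1.4 * P / A
= 1.05 * 0.211797 * 3.32 / 0.6789 = 1.08753 dB/m
Total Att = 1.08753 * 6.1 = 6.6339 dB


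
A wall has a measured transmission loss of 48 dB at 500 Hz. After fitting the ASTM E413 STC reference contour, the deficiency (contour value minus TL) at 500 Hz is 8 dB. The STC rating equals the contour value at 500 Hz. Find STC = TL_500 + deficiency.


By ASTM E413, STC = value of the fitted reference contour at 500 Hz.
Contour value at 500 Hz = TL_500 + deficiency = 48 + 8 = 56
STC = 56


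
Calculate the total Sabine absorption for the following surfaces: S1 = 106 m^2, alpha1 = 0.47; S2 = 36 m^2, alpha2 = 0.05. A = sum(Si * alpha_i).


106 * 0.47 = 49.82
36 * 0.05 = 1.8
A_total = 49.82 + 1.8 = 51.62 m^2


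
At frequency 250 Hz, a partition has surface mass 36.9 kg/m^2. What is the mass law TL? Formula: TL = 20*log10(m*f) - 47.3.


m * f = 36.9 * 250 = 9225
20*log10(9225) = 79.2993 dB
TL = 79.2993 - 47.3 = 31.999 dB


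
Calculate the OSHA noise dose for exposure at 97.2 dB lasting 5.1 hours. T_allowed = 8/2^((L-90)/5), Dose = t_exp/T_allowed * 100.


T_allowed = 8 / 2^((97.2 - 90)/5) = 2.94854 hr
Dose = 5.1 / 2.94854 * 100 = 172.97 %


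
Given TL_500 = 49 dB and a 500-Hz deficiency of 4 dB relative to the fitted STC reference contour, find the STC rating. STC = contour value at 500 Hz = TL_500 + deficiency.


By ASTM E413, STC = value of the fitted reference contour at 500 Hz.
Contour value at 500 Hz = TL_500 + deficiency = 49 + 4 = 53
STC = 53


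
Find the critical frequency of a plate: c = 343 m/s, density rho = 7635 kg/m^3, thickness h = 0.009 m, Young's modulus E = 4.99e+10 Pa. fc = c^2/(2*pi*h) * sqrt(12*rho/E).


12*rho/E = 12*7635/4.99e+10 = 1.83607e-06
sqrt(12*rho/E) = sqrt(1.83607e-06) = 0.00135502
c^2/(2*pi*h) = 343^2/(2*pi*0.009) = 2.08049e+06
fc = 2.08049e+06 * 0.00135502 = 2819.1 Hz


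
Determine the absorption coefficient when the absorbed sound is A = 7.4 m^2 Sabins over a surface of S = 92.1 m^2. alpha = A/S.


Absorption coefficient = absorbed power / incident power
alpha = A / S = 7.4 / 92.1 = 0.080347


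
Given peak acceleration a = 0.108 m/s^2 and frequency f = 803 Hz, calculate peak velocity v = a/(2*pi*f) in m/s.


omega = 2*pi*f = 2*pi*803 = 5045.4 rad/s
v = a / omega = 0.108 / 5045.4 = 2.1406e-05 m/s


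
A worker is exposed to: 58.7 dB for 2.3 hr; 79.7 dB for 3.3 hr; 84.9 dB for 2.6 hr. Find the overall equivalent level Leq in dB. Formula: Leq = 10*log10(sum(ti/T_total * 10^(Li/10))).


T_total = 2.3 + 3.3 + 2.6 = 8.2 hr
(2.3/8.2) * 10^(58.7/10) = 207928
(3.3/8.2) * 10^(79.7/10) = 3.75578e+07
(2.6/8.2) * 10^(84.9/10) = 9.7985e+07
Sum = 207928 + 3.75578e+07 + 9.7985e+07 = 1.35751e+08
Leq = 10*log10(1.35751e+08) = 81.327 dB


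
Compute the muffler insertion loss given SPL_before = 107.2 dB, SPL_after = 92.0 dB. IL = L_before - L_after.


Insertion loss = SPL without muffler - SPL with muffler
IL = 107.2 - 92.0 = 15.2 dB


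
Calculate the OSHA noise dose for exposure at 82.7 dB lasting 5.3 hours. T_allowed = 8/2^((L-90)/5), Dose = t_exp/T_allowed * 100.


T_allowed = 8 / 2^((82.7 - 90)/5) = 22.0087 hr
Dose = 5.3 / 22.0087 * 100 = 24.081 %


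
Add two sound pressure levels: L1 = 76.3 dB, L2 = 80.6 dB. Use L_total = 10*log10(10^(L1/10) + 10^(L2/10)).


10^(76.3/10) = 4.2658e+07
10^(80.6/10) = 1.14815e+08
Sum = 4.2658e+07 + 1.14815e+08 = 1.57473e+08
L_total = 10*log10(1.57473e+08) = 81.972 dB


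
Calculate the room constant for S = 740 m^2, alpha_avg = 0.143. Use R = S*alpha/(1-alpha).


R = 740 * 0.143 / (1 - 0.143) = 123.48 m^2


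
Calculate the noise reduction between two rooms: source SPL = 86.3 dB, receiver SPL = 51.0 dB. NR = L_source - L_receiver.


NR = L_source - L_receiver (difference between source and receiving room levels)
NR = 86.3 - 51.0 = 35.3 dB


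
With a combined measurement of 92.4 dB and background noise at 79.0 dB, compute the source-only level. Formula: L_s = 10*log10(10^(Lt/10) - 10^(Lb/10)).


10^(92.4/10) = 1.7378e+09
10^(79.0/10) = 7.94328e+07
Difference = 1.7378e+09 - 7.94328e+07 = 1.65837e+09
L_source = 10*log10(1.65837e+09) = 92.197 dB


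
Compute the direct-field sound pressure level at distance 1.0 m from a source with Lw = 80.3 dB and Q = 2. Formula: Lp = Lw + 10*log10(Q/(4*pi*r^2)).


4*pi*r^2 = 4*pi*1.0^2 = 12.5664 m^2
Q / (4*pi*r^2) = 2 / 12.5664 = 0.159155
Lp = 80.3 + 10*log10(0.159155) = 72.318 dB


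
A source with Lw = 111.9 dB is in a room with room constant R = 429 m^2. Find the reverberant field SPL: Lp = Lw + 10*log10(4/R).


4/R = 4/429 = 0.00932401
Lp = 111.9 + 10*log10(0.00932401) = 91.596 dB


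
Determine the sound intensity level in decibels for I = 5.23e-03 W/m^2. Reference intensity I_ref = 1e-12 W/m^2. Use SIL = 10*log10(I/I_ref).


I / I_ref = 5.23e-03 / 1e-12 = 5.23e+09
SIL = 10 * log10(5.23e+09) = 97.185 dB


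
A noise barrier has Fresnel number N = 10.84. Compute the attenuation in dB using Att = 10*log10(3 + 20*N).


3 + 20*N = 3 + 20*10.84 = 219.8
Att = 10*log10(219.8) = 23.42 dB


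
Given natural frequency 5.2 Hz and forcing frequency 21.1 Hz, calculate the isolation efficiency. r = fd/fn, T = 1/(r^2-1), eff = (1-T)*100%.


r = 21.1 / 5.2 = 4.05769
r^2 - 1 = 4.05769^2 - 1 = 15.4648
T = 1/15.4648 = 0.064663
Efficiency = (1 - 0.064663)*100 = 93.534 %


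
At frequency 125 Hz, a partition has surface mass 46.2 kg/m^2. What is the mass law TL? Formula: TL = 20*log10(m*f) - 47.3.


m * f = 46.2 * 125 = 5775
20*log10(5775) = 75.231 dB
TL = 75.231 - 47.3 = 27.931 dB


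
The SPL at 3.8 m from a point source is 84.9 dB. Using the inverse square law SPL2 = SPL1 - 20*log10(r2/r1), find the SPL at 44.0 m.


r2/r1 = 44.0/3.8 = 11.5789
Correction = 20*log10(11.5789) = 21.2733 dB
SPL2 = 84.9 - 21.2733 = 63.627 dB


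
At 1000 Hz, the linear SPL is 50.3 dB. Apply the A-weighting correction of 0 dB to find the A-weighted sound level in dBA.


A-weighting table: 1000 Hz -> 0 dB correction
SPL_A = SPL + correction = 50.3 + (0) = 50.3 dBA


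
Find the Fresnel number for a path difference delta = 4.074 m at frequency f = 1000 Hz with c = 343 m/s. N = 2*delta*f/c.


N = 2*delta*f/c = 2*delta/lambda, where lambda = c/f
lambda = 343 / 1000 = 0.343 m
N = 2 * 4.074 / 0.343 = 23.755


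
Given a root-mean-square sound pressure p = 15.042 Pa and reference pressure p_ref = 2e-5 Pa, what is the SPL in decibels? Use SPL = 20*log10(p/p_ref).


p / p_ref = 15.042 / 2e-5 = 752100
SPL = 20 * log10(752100) = 117.53 dB


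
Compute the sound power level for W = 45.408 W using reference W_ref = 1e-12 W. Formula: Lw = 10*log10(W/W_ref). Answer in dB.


W / W_ref = 45.408 / 1e-12 = 4.5408e+13
Lw = 10 * log10(4.5408e+13) = 136.57 dB


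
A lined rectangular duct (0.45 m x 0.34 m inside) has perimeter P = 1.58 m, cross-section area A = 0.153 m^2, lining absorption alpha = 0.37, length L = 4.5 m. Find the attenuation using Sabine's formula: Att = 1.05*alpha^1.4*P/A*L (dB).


alpha^1.4 = 0.37^1.4 = 0.248589
Attenuation rate = 1.05 * alpha^1.4 * P / A
= 1.05 * 0.248589 * 1.58 / 0.153 = 2.69548 dB/m
Total Att = 2.69548 * 4.5 = 12.13 dB


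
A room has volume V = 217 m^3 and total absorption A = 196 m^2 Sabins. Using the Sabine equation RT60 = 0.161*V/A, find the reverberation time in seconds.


RT60 = 0.161 * 217 / 196 = 0.17825 s


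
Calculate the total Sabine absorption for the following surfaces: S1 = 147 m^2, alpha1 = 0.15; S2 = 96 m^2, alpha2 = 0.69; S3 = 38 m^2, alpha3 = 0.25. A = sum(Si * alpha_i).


147 * 0.15 = 22.05
96 * 0.69 = 66.24
38 * 0.25 = 9.5
A_total = 22.05 + 66.24 + 9.5 = 97.79 m^2


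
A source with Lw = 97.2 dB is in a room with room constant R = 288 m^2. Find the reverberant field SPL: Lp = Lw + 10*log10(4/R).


4/R = 4/288 = 0.0138889
Lp = 97.2 + 10*log10(0.0138889) = 78.627 dB


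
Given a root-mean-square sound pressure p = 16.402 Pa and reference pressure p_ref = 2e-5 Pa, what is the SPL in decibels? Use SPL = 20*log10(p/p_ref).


p / p_ref = 16.402 / 2e-5 = 820100
SPL = 20 * log10(820100) = 118.28 dB


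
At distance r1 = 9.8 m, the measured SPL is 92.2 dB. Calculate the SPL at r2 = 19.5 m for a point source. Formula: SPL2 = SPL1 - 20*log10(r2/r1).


r2/r1 = 19.5/9.8 = 1.9898
Correction = 20*log10(1.9898) = 5.97619 dB
SPL2 = 92.2 - 5.97619 = 86.224 dB


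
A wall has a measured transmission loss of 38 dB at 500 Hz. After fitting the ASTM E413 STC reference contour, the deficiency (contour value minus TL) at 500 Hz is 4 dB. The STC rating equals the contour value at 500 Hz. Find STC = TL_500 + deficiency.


By ASTM E413, STC = value of the fitted reference contour at 500 Hz.
Contour value at 500 Hz = TL_500 + deficiency = 38 + 4 = 42
STC = 42


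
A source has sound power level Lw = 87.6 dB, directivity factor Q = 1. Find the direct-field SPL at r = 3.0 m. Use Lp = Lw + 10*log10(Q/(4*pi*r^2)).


4*pi*r^2 = 4*pi*3.0^2 = 113.097 m^2
Q / (4*pi*r^2) = 1 / 113.097 = 0.00884197
Lp = 87.6 + 10*log10(0.00884197) = 67.065 dB


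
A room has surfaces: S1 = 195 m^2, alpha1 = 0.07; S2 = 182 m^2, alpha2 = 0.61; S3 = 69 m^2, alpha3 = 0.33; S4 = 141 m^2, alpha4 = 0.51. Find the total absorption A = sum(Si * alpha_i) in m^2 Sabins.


195 * 0.07 = 13.65
182 * 0.61 = 111.02
69 * 0.33 = 22.77
141 * 0.51 = 71.91
A_total = 13.65 + 111.02 + 22.77 + 71.91 = 219.35 m^2


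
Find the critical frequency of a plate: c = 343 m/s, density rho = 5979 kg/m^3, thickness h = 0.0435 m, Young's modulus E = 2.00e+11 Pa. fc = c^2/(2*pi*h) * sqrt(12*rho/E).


12*rho/E = 12*5979/2.00e+11 = 3.5874e-07
sqrt(12*rho/E) = sqrt(3.5874e-07) = 0.000598949
c^2/(2*pi*h) = 343^2/(2*pi*0.0435) = 430446
fc = 430446 * 0.000598949 = 257.82 Hz


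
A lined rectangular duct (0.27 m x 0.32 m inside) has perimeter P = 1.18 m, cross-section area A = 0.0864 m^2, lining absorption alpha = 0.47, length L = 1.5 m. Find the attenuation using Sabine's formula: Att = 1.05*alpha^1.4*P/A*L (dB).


alpha^1.4 = 0.47^1.4 = 0.347486
Attenuation rate = 1.05 * alpha^1.4 * P / A
= 1.05 * 0.347486 * 1.18 / 0.0864 = 4.98305 dB/m
Total Att = 4.98305 * 1.5 = 7.4746 dB


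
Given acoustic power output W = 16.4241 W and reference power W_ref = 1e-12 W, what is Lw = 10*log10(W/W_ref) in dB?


W / W_ref = 16.4241 / 1e-12 = 1.64241e+13
Lw = 10 * log10(1.64241e+13) = 132.15 dB


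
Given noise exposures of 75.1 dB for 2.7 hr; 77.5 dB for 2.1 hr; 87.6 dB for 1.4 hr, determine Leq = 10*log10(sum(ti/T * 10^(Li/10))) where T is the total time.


T_total = 2.7 + 2.1 + 1.4 = 6.2 hr
(2.7/6.2) * 10^(75.1/10) = 1.4092e+07
(2.1/6.2) * 10^(77.5/10) = 1.9047e+07
(1.4/6.2) * 10^(87.6/10) = 1.29938e+08
Sum = 1.4092e+07 + 1.9047e+07 + 1.29938e+08 = 1.63077e+08
Leq = 10*log10(1.63077e+08) = 82.124 dB


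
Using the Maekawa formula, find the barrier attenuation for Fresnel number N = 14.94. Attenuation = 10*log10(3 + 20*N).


3 + 20*N = 3 + 20*14.94 = 301.8
Att = 10*log10(301.8) = 24.797 dB


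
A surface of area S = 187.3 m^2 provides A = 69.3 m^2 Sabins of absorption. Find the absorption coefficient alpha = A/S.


Absorption coefficient = absorbed power / incident power
alpha = A / S = 69.3 / 187.3 = 0.36999


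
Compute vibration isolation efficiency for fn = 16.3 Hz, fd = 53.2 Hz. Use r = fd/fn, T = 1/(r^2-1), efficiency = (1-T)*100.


r = 53.2 / 16.3 = 3.2638
r^2 - 1 = 3.2638^2 - 1 = 9.65239
T = 1/9.65239 = 0.103601
Efficiency = (1 - 0.103601)*100 = 89.64 %


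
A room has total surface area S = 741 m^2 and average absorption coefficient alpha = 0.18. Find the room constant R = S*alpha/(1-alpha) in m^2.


R = 741 * 0.18 / (1 - 0.18) = 162.66 m^2


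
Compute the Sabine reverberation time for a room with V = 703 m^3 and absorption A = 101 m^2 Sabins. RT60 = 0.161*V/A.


RT60 = 0.161 * 703 / 101 = 1.1206 s


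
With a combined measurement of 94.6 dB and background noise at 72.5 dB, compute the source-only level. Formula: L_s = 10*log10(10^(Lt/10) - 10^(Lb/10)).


10^(94.6/10) = 2.88403e+09
10^(72.5/10) = 1.77828e+07
Difference = 2.88403e+09 - 1.77828e+07 = 2.86625e+09
L_source = 10*log10(2.86625e+09) = 94.573 dB


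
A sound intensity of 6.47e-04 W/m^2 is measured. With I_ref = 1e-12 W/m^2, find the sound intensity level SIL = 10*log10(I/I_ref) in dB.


I / I_ref = 6.47e-04 / 1e-12 = 6.47e+08
SIL = 10 * log10(6.47e+08) = 88.109 dB


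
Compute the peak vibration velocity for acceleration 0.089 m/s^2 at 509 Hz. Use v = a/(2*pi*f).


omega = 2*pi*f = 2*pi*509 = 3198.14 rad/s
v = a / omega = 0.089 / 3198.14 = 2.7829e-05 m/s


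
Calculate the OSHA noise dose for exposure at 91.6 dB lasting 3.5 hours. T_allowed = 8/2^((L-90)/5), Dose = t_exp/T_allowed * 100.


T_allowed = 8 / 2^((91.6 - 90)/5) = 6.40856 hr
Dose = 3.5 / 6.40856 * 100 = 54.614 %


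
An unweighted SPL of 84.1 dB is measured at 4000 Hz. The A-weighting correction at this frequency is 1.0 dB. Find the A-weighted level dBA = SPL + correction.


A-weighting table: 4000 Hz -> 1.0 dB correction
SPL_A = SPL + correction = 84.1 + (1.0) = 85.1 dBA


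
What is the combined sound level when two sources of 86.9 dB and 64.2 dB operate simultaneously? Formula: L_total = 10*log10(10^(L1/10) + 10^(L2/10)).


10^(86.9/10) = 4.89779e+08
10^(64.2/10) = 2.63027e+06
Sum = 4.89779e+08 + 2.63027e+06 = 4.92409e+08
L_total = 10*log10(4.92409e+08) = 86.923 dB


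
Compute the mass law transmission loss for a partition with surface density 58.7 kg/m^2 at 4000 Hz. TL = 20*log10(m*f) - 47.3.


m * f = 58.7 * 4000 = 234800
20*log10(234800) = 107.414 dB
TL = 107.414 - 47.3 = 60.114 dB


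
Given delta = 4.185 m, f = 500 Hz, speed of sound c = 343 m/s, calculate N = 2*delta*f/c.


N = 2*delta*f/c = 2*delta/lambda, where lambda = c/f
lambda = 343 / 500 = 0.686 m
N = 2 * 4.185 / 0.686 = 12.201


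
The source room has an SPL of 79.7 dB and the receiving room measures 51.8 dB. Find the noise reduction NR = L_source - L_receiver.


NR = L_source - L_receiver (difference between source and receiving room levels)
NR = 79.7 - 51.8 = 27.9 dB


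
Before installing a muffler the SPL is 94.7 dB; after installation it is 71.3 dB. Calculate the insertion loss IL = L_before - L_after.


Insertion loss = SPL without muffler - SPL with muffler
IL = 94.7 - 71.3 = 23.4 dB


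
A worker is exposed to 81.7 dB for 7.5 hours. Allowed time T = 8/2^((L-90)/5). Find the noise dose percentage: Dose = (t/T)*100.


T_allowed = 8 / 2^((81.7 - 90)/5) = 25.2813 hr
Dose = 7.5 / 25.2813 * 100 = 29.666 %


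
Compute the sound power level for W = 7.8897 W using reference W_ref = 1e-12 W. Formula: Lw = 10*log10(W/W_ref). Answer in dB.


W / W_ref = 7.8897 / 1e-12 = 7.8897e+12
Lw = 10 * log10(7.8897e+12) = 128.97 dB


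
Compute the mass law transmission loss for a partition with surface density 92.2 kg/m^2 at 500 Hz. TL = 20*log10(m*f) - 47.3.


m * f = 92.2 * 500 = 46100
20*log10(46100) = 93.274 dB
TL = 93.274 - 47.3 = 45.974 dB


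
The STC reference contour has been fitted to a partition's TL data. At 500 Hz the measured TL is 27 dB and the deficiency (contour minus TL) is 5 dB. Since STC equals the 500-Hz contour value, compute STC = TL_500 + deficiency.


By ASTM E413, STC = value of the fitted reference contour at 500 Hz.
Contour value at 500 Hz = TL_500 + deficiency = 27 + 5 = 32
STC = 32


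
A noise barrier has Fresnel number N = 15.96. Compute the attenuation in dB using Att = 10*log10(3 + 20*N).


3 + 20*N = 3 + 20*15.96 = 322.2
Att = 10*log10(322.2) = 25.081 dB


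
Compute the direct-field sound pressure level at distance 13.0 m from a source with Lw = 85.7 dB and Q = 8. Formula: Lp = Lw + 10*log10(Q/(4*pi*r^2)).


4*pi*r^2 = 4*pi*13.0^2 = 2123.72 m^2
Q / (4*pi*r^2) = 8 / 2123.72 = 0.00376697
Lp = 85.7 + 10*log10(0.00376697) = 61.46 dB


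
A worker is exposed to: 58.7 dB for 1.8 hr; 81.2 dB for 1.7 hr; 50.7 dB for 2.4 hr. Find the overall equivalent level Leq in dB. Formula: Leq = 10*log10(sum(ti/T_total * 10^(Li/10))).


T_total = 1.8 + 1.7 + 2.4 = 5.9 hr
(1.8/5.9) * 10^(58.7/10) = 226162
(1.7/5.9) * 10^(81.2/10) = 3.79837e+07
(2.4/5.9) * 10^(50.7/10) = 47792.4
Sum = 226162 + 3.79837e+07 + 47792.4 = 3.82577e+07
Leq = 10*log10(3.82577e+07) = 75.827 dB


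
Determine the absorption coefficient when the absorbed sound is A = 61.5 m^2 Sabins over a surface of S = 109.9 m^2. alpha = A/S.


Absorption coefficient = absorbed power / incident power
alpha = A / S = 61.5 / 109.9 = 0.5596


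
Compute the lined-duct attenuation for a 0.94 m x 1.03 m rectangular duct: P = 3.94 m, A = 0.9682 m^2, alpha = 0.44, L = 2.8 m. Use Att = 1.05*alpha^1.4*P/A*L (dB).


alpha^1.4 = 0.44^1.4 = 0.316835
Attenuation rate = 1.05 * alpha^1.4 * P / A
= 1.05 * 0.316835 * 3.94 / 0.9682 = 1.3538 dB/m
Total Att = 1.3538 * 2.8 = 3.7906 dB


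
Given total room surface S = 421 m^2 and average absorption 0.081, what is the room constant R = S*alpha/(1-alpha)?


R = 421 * 0.081 / (1 - 0.081) = 37.107 m^2


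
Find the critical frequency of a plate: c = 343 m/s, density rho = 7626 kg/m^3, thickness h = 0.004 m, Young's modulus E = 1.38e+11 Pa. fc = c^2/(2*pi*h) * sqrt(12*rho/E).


12*rho/E = 12*7626/1.38e+11 = 6.6313e-07
sqrt(12*rho/E) = sqrt(6.6313e-07) = 0.000814328
c^2/(2*pi*h) = 343^2/(2*pi*0.004) = 4.6811e+06
fc = 4.6811e+06 * 0.000814328 = 3812 Hz


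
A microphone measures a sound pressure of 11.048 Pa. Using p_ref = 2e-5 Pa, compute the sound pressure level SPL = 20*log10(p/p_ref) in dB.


p / p_ref = 11.048 / 2e-5 = 552400
SPL = 20 * log10(552400) = 114.85 dB


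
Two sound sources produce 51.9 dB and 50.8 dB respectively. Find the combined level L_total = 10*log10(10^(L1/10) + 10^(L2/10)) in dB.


10^(51.9/10) = 154882
10^(50.8/10) = 120226
Sum = 154882 + 120226 = 275108
L_total = 10*log10(275108) = 54.395 dB


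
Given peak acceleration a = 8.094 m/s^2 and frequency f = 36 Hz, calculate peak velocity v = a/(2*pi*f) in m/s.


omega = 2*pi*f = 2*pi*36 = 226.195 rad/s
v = a / omega = 8.094 / 226.195 = 0.035783 m/s


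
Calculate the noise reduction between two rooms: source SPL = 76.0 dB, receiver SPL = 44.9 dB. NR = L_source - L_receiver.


NR = L_source - L_receiver (difference between source and receiving room levels)
NR = 76.0 - 44.9 = 31.1 dB


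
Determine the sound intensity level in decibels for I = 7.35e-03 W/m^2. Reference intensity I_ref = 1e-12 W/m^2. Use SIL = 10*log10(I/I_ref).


I / I_ref = 7.35e-03 / 1e-12 = 7.35e+09
SIL = 10 * log10(7.35e+09) = 98.663 dB


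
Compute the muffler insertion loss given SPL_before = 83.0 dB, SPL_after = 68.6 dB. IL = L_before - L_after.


Insertion loss = SPL without muffler - SPL with muffler
IL = 83.0 - 68.6 = 14.4 dB


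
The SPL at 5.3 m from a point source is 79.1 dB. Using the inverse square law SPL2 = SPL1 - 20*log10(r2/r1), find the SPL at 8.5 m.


r2/r1 = 8.5/5.3 = 1.60377
Correction = 20*log10(1.60377) = 4.10284 dB
SPL2 = 79.1 - 4.10284 = 74.997 dB


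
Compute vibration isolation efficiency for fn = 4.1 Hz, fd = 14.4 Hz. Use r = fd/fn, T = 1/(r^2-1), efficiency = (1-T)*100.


r = 14.4 / 4.1 = 3.5122
r^2 - 1 = 3.5122^2 - 1 = 11.3355
T = 1/11.3355 = 0.0882184
Efficiency = (1 - 0.0882184)*100 = 91.178 %


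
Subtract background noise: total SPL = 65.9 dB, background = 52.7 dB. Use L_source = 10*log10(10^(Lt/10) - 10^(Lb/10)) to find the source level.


10^(65.9/10) = 3.89045e+06
10^(52.7/10) = 186209
Difference = 3.89045e+06 - 186209 = 3.70424e+06
L_source = 10*log10(3.70424e+06) = 65.687 dB


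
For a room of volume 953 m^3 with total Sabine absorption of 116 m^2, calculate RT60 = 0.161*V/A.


RT60 = 0.161 * 953 / 116 = 1.3227 s


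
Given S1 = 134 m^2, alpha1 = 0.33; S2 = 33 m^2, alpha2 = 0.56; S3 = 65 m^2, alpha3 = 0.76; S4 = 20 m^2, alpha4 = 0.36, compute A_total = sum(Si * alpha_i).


134 * 0.33 = 44.22
33 * 0.56 = 18.48
65 * 0.76 = 49.4
20 * 0.36 = 7.2
A_total = 44.22 + 18.48 + 49.4 + 7.2 = 119.3 m^2


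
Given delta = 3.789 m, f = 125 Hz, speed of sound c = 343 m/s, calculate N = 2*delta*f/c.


N = 2*delta*f/c = 2*delta/lambda, where lambda = c/f
lambda = 343 / 125 = 2.744 m
N = 2 * 3.789 / 2.744 = 2.7617


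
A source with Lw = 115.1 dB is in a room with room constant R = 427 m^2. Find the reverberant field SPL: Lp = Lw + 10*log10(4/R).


4/R = 4/427 = 0.00936768
Lp = 115.1 + 10*log10(0.00936768) = 94.816 dB


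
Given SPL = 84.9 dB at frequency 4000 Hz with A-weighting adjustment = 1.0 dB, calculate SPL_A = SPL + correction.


A-weighting table: 4000 Hz -> 1.0 dB correction
SPL_A = SPL + correction = 84.9 + (1.0) = 85.9 dBA


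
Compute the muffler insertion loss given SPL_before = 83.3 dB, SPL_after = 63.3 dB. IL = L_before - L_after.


Insertion loss = SPL without muffler - SPL with muffler
IL = 83.3 - 63.3 = 20 dB


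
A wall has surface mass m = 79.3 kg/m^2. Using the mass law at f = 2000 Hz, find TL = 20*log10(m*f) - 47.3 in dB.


m * f = 79.3 * 2000 = 158600
20*log10(158600) = 104.006 dB
TL = 104.006 - 47.3 = 56.706 dB


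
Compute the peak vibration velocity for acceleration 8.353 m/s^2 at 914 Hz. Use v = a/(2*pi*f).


omega = 2*pi*f = 2*pi*914 = 5742.83 rad/s
v = a / omega = 8.353 / 5742.83 = 0.0014545 m/s


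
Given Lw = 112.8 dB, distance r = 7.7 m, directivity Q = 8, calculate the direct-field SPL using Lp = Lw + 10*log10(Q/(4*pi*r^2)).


4*pi*r^2 = 4*pi*7.7^2 = 745.06 m^2
Q / (4*pi*r^2) = 8 / 745.06 = 0.0107374
Lp = 112.8 + 10*log10(0.0107374) = 93.109 dB


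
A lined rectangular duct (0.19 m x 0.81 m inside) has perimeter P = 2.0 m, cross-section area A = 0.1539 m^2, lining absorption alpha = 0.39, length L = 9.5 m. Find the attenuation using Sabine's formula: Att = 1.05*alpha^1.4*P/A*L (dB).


alpha^1.4 = 0.39^1.4 = 0.267603
Attenuation rate = 1.05 * alpha^1.4 * P / A
= 1.05 * 0.267603 * 2.0 / 0.1539 = 3.6515 dB/m
Total Att = 3.6515 * 9.5 = 34.689 dB


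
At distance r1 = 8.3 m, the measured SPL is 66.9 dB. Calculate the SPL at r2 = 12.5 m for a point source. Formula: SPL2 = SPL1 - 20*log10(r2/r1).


r2/r1 = 12.5/8.3 = 1.50602
Correction = 20*log10(1.50602) = 3.55661 dB
SPL2 = 66.9 - 3.55661 = 63.343 dB


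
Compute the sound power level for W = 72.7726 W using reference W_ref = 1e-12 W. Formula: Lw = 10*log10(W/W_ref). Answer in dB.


W / W_ref = 72.7726 / 1e-12 = 7.27726e+13
Lw = 10 * log10(7.27726e+13) = 138.62 dB


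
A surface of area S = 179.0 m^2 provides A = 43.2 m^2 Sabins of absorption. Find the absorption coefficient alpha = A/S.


Absorption coefficient = absorbed power / incident power
alpha = A / S = 43.2 / 179.0 = 0.24134


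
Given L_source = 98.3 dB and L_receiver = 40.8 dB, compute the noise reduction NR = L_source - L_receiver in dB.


NR = L_source - L_receiver (difference between source and receiving room levels)
NR = 98.3 - 40.8 = 57.5 dB


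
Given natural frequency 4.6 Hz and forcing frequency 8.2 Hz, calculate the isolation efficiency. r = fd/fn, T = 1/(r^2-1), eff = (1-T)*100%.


r = 8.2 / 4.6 = 1.78261
r^2 - 1 = 1.78261^2 - 1 = 2.1777
T = 1/2.1777 = 0.4592
Efficiency = (1 - 0.4592)*100 = 54.08 %


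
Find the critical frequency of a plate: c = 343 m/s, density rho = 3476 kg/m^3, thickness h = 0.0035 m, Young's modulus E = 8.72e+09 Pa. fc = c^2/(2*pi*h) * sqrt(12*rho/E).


12*rho/E = 12*3476/8.72e+09 = 4.78349e-06
sqrt(12*rho/E) = sqrt(4.78349e-06) = 0.00218712
c^2/(2*pi*h) = 343^2/(2*pi*0.0035) = 5.34983e+06
fc = 5.34983e+06 * 0.00218712 = 11701 Hz


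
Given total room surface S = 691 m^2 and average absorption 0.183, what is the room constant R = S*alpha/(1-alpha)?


R = 691 * 0.183 / (1 - 0.183) = 154.78 m^2


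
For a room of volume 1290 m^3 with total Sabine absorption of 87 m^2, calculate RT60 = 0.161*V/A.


RT60 = 0.161 * 1290 / 87 = 2.3872 s


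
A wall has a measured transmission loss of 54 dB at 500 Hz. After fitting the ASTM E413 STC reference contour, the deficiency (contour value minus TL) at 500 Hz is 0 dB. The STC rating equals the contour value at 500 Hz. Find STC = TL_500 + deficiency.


By ASTM E413, STC = value of the fitted reference contour at 500 Hz.
Contour value at 500 Hz = TL_500 + deficiency = 54 + 0 = 54
STC = 54


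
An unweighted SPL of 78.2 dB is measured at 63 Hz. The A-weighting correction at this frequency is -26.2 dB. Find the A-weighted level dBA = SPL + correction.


A-weighting table: 63 Hz -> -26.2 dB correction
SPL_A = SPL + correction = 78.2 + (-26.2) = 52 dBA


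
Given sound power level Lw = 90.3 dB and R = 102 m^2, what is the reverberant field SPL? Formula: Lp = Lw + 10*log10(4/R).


4/R = 4/102 = 0.0392157
Lp = 90.3 + 10*log10(0.0392157) = 76.235 dB


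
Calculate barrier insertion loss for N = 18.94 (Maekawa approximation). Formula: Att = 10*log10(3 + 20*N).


3 + 20*N = 3 + 20*18.94 = 381.8
Att = 10*log10(381.8) = 25.818 dB


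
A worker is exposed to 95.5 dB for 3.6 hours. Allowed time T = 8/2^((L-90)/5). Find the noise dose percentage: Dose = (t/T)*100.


T_allowed = 8 / 2^((95.5 - 90)/5) = 3.73213 hr
Dose = 3.6 / 3.73213 * 100 = 96.46 %


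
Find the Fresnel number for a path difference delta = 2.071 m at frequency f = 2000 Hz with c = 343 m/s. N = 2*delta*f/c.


N = 2*delta*f/c = 2*delta/lambda, where lambda = c/f
lambda = 343 / 2000 = 0.1715 m
N = 2 * 2.071 / 0.1715 = 24.152


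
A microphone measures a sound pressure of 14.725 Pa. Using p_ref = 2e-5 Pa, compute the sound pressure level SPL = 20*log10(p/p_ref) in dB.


p / p_ref = 14.725 / 2e-5 = 736250
SPL = 20 * log10(736250) = 117.34 dB


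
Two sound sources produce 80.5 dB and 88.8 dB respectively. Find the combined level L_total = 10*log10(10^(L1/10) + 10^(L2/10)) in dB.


10^(80.5/10) = 1.12202e+08
10^(88.8/10) = 7.58578e+08
Sum = 1.12202e+08 + 7.58578e+08 = 8.7078e+08
L_total = 10*log10(8.7078e+08) = 89.399 dB


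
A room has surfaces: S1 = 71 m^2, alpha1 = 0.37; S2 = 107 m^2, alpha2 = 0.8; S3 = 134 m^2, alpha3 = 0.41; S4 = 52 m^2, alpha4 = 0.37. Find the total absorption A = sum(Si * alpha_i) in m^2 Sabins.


71 * 0.37 = 26.27
107 * 0.8 = 85.6
134 * 0.41 = 54.94
52 * 0.37 = 19.24
A_total = 26.27 + 85.6 + 54.94 + 19.24 = 186.05 m^2


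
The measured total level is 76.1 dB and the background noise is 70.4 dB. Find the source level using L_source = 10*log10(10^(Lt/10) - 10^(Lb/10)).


10^(76.1/10) = 4.0738e+07
10^(70.4/10) = 1.09648e+07
Difference = 4.0738e+07 - 1.09648e+07 = 2.97732e+07
L_source = 10*log10(2.97732e+07) = 74.738 dB


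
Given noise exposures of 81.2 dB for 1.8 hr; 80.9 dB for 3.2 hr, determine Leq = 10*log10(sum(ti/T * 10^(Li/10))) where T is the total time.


T_total = 1.8 + 3.2 = 5.0 hr
(1.8/5.0) * 10^(81.2/10) = 4.74572e+07
(3.2/5.0) * 10^(80.9/10) = 7.87372e+07
Sum = 4.74572e+07 + 7.87372e+07 = 1.26194e+08
Leq = 10*log10(1.26194e+08) = 81.01 dB


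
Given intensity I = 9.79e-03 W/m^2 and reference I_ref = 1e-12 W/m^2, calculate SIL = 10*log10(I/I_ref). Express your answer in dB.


I / I_ref = 9.79e-03 / 1e-12 = 9.79e+09
SIL = 10 * log10(9.79e+09) = 99.908 dB


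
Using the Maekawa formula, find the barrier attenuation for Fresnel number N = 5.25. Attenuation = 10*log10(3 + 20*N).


3 + 20*N = 3 + 20*5.25 = 108
Att = 10*log10(108) = 20.334 dB


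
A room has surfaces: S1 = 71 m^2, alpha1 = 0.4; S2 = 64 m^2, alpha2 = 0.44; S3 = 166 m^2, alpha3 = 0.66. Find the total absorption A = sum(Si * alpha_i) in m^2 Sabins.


71 * 0.4 = 28.4
64 * 0.44 = 28.16
166 * 0.66 = 109.56
A_total = 28.4 + 28.16 + 109.56 = 166.12 m^2


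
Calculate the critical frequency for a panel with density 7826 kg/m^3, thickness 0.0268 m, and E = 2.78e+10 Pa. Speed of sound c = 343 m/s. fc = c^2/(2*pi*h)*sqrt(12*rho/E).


12*rho/E = 12*7826/2.78e+10 = 3.37813e-06
sqrt(12*rho/E) = sqrt(3.37813e-06) = 0.00183797
c^2/(2*pi*h) = 343^2/(2*pi*0.0268) = 698672
fc = 698672 * 0.00183797 = 1284.1 Hz


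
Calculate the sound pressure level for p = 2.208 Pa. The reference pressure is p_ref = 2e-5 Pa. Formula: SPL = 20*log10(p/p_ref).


p / p_ref = 2.208 / 2e-5 = 110400
SPL = 20 * log10(110400) = 100.86 dB


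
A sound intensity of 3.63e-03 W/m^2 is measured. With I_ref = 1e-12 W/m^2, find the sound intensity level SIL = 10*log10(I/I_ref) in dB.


I / I_ref = 3.63e-03 / 1e-12 = 3.63e+09
SIL = 10 * log10(3.63e+09) = 95.599 dB


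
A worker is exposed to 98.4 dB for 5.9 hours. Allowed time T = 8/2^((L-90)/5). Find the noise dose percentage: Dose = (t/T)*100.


T_allowed = 8 / 2^((98.4 - 90)/5) = 2.49666 hr
Dose = 5.9 / 2.49666 * 100 = 236.32 %


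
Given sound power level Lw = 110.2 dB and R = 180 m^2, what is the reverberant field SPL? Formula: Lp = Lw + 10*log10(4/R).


4/R = 4/180 = 0.0222222
Lp = 110.2 + 10*log10(0.0222222) = 93.668 dB


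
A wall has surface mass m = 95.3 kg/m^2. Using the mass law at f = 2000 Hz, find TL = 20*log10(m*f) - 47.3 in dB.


m * f = 95.3 * 2000 = 190600
20*log10(190600) = 105.602 dB
TL = 105.602 - 47.3 = 58.302 dB


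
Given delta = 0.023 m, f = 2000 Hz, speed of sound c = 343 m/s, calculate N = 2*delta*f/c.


N = 2*delta*f/c = 2*delta/lambda, where lambda = c/f
lambda = 343 / 2000 = 0.1715 m
N = 2 * 0.023 / 0.1715 = 0.26822


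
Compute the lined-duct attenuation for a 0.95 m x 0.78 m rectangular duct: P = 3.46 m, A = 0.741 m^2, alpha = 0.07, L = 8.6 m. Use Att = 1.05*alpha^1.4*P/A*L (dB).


alpha^1.4 = 0.07^1.4 = 0.0241622
Attenuation rate = 1.05 * alpha^1.4 * P / A
= 1.05 * 0.0241622 * 3.46 / 0.741 = 0.118463 dB/m
Total Att = 0.118463 * 8.6 = 1.0188 dB


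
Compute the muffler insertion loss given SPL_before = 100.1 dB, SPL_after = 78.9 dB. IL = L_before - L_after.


Insertion loss = SPL without muffler - SPL with muffler
IL = 100.1 - 78.9 = 21.2 dB


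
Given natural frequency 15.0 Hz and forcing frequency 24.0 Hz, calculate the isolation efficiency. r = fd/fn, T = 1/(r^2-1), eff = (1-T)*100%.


r = 24.0 / 15.0 = 1.6
r^2 - 1 = 1.6^2 - 1 = 1.56
T = 1/1.56 = 0.641026
Efficiency = (1 - 0.641026)*100 = 35.897 %


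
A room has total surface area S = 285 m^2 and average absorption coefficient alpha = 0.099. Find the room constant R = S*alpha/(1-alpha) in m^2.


R = 285 * 0.099 / (1 - 0.099) = 31.315 m^2


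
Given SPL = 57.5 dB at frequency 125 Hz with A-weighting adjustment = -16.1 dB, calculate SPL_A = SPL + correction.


A-weighting table: 125 Hz -> -16.1 dB correction
SPL_A = SPL + correction = 57.5 + (-16.1) = 41.4 dBA


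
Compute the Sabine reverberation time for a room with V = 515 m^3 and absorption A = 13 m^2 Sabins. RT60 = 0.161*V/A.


RT60 = 0.161 * 515 / 13 = 6.3781 s
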